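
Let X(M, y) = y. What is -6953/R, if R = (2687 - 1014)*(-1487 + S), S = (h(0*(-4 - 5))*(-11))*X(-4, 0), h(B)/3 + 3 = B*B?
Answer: 6953/2487751 ≈ 0.0027949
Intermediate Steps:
h(B) = -9 + 3*B**2 (h(B) = -9 + 3*(B*B) = -9 + 3*B**2)
S = 0 (S = ((-9 + 3*(0*(-4 - 5))**2)*(-11))*0 = ((-9 + 3*(0*(-9))**2)*(-11))*0 = ((-9 + 3*0**2)*(-11))*0 = ((-9 + 3*0)*(-11))*0 = ((-9 + 0)*(-11))*0 = -9*(-11)*0 = 99*0 = 0)
R = -2487751 (R = (2687 - 1014)*(-1487 + 0) = 1673*(-1487) = -2487751)
-6953/R = -6953/(-2487751) = -6953*(-1/2487751) = 6953/2487751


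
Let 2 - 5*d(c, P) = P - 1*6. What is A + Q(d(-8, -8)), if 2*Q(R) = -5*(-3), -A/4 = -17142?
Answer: 137151/2 ≈ 68576.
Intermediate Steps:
A = 68568 (A = -4*(-17142) = 68568)
d(c, P) = 8/5 - P/5 (d(c, P) = ⅖ - (P - 1*6)/5 = ⅖ - (P - 6)/5 = ⅖ - (-6 + P)/5 = ⅖ + (6/5 - P/5) = 8/5 - P/5)
Q(R) = 15/2 (Q(R) = (-5*(-3))/2 = (½)*15 = 15/2)
A + Q(d(-8, -8)) = 68568 + 15/2 = 137151/2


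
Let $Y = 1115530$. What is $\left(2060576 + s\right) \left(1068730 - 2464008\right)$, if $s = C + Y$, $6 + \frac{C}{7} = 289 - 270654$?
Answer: $-1790851870502$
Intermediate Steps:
$C = -1892597$ ($C = -42 + 7 \left(289 - 270654\right) = -42 + 7 \left(-270365\right) = -42 - 1892555 = -1892597$)
$s = -777067$ ($s = -1892597 + 1115530 = -777067$)
$\left(2060576 + s\right) \left(1068730 - 2464008\right) = \left(2060576 - 777067\right) \left(1068730 - 2464008\right) = 1283509 \left(-1395278\right) = -1790851870502$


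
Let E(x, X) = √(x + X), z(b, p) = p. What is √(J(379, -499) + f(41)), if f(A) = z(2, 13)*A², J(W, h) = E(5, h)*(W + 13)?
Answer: √(21853 + 392*I*√494) ≈ 150.63 + 28.921*I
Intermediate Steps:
E(x, X) = √(X + x)
J(W, h) = √(5 + h)*(13 + W) (J(W, h) = √(h + 5)*(W + 13) = √(5 + h)*(13 + W))
f(A) = 13*A²
√(J(379, -499) + f(41)) = √(√(5 - 499)*(13 + 379) + 13*41²) = √(√(-494)*392 + 13*1681) = √((I*√494)*392 + 21853) = √(392*I*√494 + 21853) = √(21853 + 392*I*√494)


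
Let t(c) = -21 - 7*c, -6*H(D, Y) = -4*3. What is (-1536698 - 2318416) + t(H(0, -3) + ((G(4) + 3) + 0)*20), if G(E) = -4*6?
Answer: -3852209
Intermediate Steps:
G(E) = -24
H(D, Y) = 2 (H(D, Y) = -(-2)*3/3 = -1/6*(-12) = 2)
(-1536698 - 2318416) + t(H(0, -3) + ((G(4) + 3) + 0)*20) = (-1536698 - 2318416) + (-21 - 7*(2 + ((-24 + 3) + 0)*20)) = -3855114 + (-21 - 7*(2 + (-21 + 0)*20)) = -3855114 + (-21 - 7*(2 - 21*20)) = -3855114 + (-21 - 7*(2 - 420)) = -3855114 + (-21 - 7*(-418)) = -3855114 + (-21 + 2926) = -3855114 + 2905 = -3852209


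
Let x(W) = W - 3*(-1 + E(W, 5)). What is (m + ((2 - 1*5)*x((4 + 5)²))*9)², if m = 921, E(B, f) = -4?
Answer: 2792241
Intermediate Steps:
x(W) = 15 + W (x(W) = W - 3*(-1 - 4) = W - 3*(-5) = W + 15 = 15 + W)
(m + ((2 - 1*5)*x((4 + 5)²))*9)² = (921 + ((2 - 1*5)*(15 + (4 + 5)²))*9)² = (921 + ((2 - 5)*(15 + 9²))*9)² = (921 - 3*(15 + 81)*9)² = (921 - 3*96*9)² = (921 - 288*9)² = (921 - 2592)² = (-1671)² = 2792241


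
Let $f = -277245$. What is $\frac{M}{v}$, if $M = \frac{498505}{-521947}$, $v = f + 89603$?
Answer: $\frac{71215}{13991311282} \approx 5.0899 \cdot 10^{-6}$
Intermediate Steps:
$v = -187642$ ($v = -277245 + 89603 = -187642$)
$M = - \frac{498505}{521947}$ ($M = 498505 \left(- \frac{1}{521947}\right) = - \frac{498505}{521947} \approx -0.95509$)
$\frac{M}{v} = - \frac{498505}{521947 \left(-187642\right)} = \left(- \frac{498505}{521947}\right) \left(- \frac{1}{187642}\right) = \frac{71215}{13991311282}$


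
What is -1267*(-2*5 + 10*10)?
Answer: -114030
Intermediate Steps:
-1267*(-2*5 + 10*10) = -1267*(-10 + 100) = -1267*90 = -114030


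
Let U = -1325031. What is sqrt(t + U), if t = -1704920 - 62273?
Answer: 16*I*sqrt(12079) ≈ 1758.5*I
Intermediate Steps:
t = -1767193
sqrt(t + U) = sqrt(-1767193 - 1325031) = sqrt(-3092224) = 16*I*sqrt(12079)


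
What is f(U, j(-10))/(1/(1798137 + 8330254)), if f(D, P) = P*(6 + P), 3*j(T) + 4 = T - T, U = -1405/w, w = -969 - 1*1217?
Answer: -567189896/9 ≈ -6.3021e+7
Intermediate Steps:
w = -2186 (w = -969 - 1217 = -2186)
U = 1405/2186 (U = -1405/(-2186) = -1405*(-1/2186) = 1405/2186 ≈ 0.64273)
j(T) = -4/3 (j(T) = -4/3 + (T - T)/3 = -4/3 + (1/3)*0 = -4/3 + 0 = -4/3)
f(U, j(-10))/(1/(1798137 + 8330254)) = (-4*(6 - 4/3)/3)/(1/(1798137 + 8330254)) = (-4/3*14/3)/(1/10128391) = -56/(9*1/10128391) = -56/9*10128391 = -567189896/9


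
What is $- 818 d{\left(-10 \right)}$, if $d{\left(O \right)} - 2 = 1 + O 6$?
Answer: $46626$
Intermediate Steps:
$d{\left(O \right)} = 3 + 6 O$ ($d{\left(O \right)} = 2 + \left(1 + O 6\right) = 2 + \left(1 + 6 O\right) = 3 + 6 O$)
$- 818 d{\left(-10 \right)} = - 818 \left(3 + 6 \left(-10\right)\right) = - 818 \left(3 - 60\right) = \left(-818\right) \left(-57\right) = 46626$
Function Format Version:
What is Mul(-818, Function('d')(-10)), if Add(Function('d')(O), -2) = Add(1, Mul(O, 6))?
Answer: 46626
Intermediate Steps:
Function('d')(O) = Add(3, Mul(6, O)) (Function('d')(O) = Add(2, Add(1, Mul(O, 6))) = Add(2, Add(1, Mul(6, O))) = Add(3, Mul(6, O)))
Mul(-818, Function('d')(-10)) = Mul(-818, Add(3, Mul(6, -10))) = Mul(-818, Add(3, -60)) = Mul(-818, -57) = 46626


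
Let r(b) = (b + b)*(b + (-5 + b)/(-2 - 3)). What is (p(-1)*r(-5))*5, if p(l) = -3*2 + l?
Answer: -1050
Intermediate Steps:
p(l) = -6 + l
r(b) = 2*b*(1 + 4*b/5) (r(b) = (2*b)*(b + (-5 + b)/(-5)) = (2*b)*(b + (-5 + b)*(-1/5)) = (2*b)*(b + (1 - b/5)) = (2*b)*(1 + 4*b/5) = 2*b*(1 + 4*b/5))
(p(-1)*r(-5))*5 = ((-6 - 1)*((2/5)*(-5)*(5 + 4*(-5))))*5 = -14*(-5)*(5 - 20)/5*5 = -14*(-5)*(-15)/5*5 = -7*30*5 = -210*5 = -1050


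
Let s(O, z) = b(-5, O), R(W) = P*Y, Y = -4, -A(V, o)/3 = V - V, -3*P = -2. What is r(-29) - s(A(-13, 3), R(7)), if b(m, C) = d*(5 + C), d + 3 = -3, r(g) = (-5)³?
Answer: -95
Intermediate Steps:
P = ⅔ (P = -⅓*(-2) = ⅔ ≈ 0.66667)
r(g) = -125
d = -6 (d = -3 - 3 = -6)
A(V, o) = 0 (A(V, o) = -3*(V - V) = -3*0 = 0)
R(W) = -8/3 (R(W) = (⅔)*(-4) = -8/3)
b(m, C) = -30 - 6*C (b(m, C) = -6*(5 + C) = -30 - 6*C)
s(O, z) = -30 - 6*O
r(-29) - s(A(-13, 3), R(7)) = -125 - (-30 - 6*0) = -125 - (-30 + 0) = -125 - 1*(-30) = -125 + 30 = -95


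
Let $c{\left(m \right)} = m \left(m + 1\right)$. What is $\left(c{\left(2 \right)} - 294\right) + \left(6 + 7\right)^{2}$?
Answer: $-119$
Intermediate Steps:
$c{\left(m \right)} = m \left(1 + m\right)$
$\left(c{\left(2 \right)} - 294\right) + \left(6 + 7\right)^{2} = \left(2 \left(1 + 2\right) - 294\right) + \left(6 + 7\right)^{2} = \left(2 \cdot 3 - 294\right) + 13^{2} = \left(6 - 294\right) + 169 = -288 + 169 = -119$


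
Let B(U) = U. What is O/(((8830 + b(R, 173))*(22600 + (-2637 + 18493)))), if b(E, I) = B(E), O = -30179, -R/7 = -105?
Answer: -30179/367831640 ≈ -8.2046e-5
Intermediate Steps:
R = 735 (R = -7*(-105) = 735)
b(E, I) = E
O/(((8830 + b(R, 173))*(22600 + (-2637 + 18493)))) = -30179*1/((8830 + 735)*(22600 + (-2637 + 18493))) = -30179*1/(9565*(22600 + 15856)) = -30179/(9565*38456) = -30179/367831640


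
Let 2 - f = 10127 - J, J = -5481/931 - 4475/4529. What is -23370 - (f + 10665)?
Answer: -293841112/12293 ≈ -23903.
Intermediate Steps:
J = -84518/12293 (J = -5481*1/931 - 4475*1/4529 = -783/133 - 4475/4529 = -84518/12293 ≈ -6.8753)
f = -124551143/12293 (f = 2 - (10127 - 1*(-84518/12293)) = 2 - (10127 + 84518/12293) = 2 - 1*124575729/12293 = 2 - 124575729/12293 = -124551143/12293 ≈ -10132.)
-23370 - (f + 10665) = -23370 - (-124551143/12293 + 10665) = -23370 - 1*6553702/12293 = -23370 - 6553702/12293 = -293841112/12293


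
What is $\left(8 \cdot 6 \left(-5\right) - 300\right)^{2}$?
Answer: $291600$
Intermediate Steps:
$\left(8 \cdot 6 \left(-5\right) - 300\right)^{2} = \left(48 \left(-5\right) - 300\right)^{2} = \left(-240 - 300\right)^{2} = \left(-540\right)^{2} = 291600$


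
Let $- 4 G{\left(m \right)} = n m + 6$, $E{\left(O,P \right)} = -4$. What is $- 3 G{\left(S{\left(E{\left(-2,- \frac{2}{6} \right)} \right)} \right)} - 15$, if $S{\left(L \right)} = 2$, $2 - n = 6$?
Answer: $- \frac{33}{2} \approx -16.5$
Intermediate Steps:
$n = -4$ ($n = 2 - 6 = -4$)
$G{\left(m \right)} = - \frac{3}{2} + m$ ($G{\left(m \right)} = - \frac{- 4 m + 6}{4} = - \frac{6 - 4 m}{4} = - \frac{3}{2} + m$)
$- 3 G{\left(S{\left(E{\left(-2,- \frac{2}{6} \right)} \right)} \right)} - 15 = - 3 \left(- \frac{3}{2} + 2\right) - 15 = \left(-3\right) \frac{1}{2} - 15 = - \frac{3}{2} - 15 = - \frac{33}{2}$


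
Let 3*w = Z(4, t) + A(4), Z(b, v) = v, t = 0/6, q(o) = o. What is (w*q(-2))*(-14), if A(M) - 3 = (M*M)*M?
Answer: 1876/3 ≈ 625.33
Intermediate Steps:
t = 0 (t = 0*(⅙) = 0)
A(M) = 3 + M³ (A(M) = 3 + (M*M)*M = 3 + M²*M = 3 + M³)
w = 67/3 (w = (0 + (3 + 4³))/3 = (0 + (3 + 64))/3 = (0 + 67)/3 = (⅓)*67 = 67/3 ≈ 22.333)
(w*q(-2))*(-14) = ((67/3)*(-2))*(-14) = -134/3*(-14) = 1876/3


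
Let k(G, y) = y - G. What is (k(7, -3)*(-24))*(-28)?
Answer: -6720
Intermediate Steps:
(k(7, -3)*(-24))*(-28) = ((-3 - 1*7)*(-24))*(-28) = ((-3 - 7)*(-24))*(-28) = -10*(-24)*(-28) = 240*(-28) = -6720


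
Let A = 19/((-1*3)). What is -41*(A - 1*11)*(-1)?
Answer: -2132/3 ≈ -710.67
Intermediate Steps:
A = -19/3 (A = 19/(-3) = 19*(-⅓) = -19/3 ≈ -6.3333)
-41*(A - 1*11)*(-1) = -41*(-19/3 - 1*11)*(-1) = -41*(-19/3 - 11)*(-1) = -41*(-52/3)*(-1) = (2132/3)*(-1) = -2132/3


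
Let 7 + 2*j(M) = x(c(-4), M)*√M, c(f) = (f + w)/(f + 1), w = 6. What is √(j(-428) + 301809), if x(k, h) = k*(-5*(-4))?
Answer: √(10864998 - 480*I*√107)/6 ≈ 549.37 - 0.12553*I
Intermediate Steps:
c(f) = (6 + f)/(1 + f) (c(f) = (f + 6)/(f + 1) = (6 + f)/(1 + f))
x(k, h) = 20*k (x(k, h) = k*20 = 20*k)
j(M) = -7/2 - 20*√M/3 (j(M) = -7/2 + ((20*((6 - 4)/(1 - 4)))*√M)/2 = -7/2 + ((20*(2/(-3)))*√M)/2 = -7/2 + ((20*(-⅓*2))*√M)/2 = -7/2 + ((20*(-⅔))*√M)/2 = -7/2 + (-40*√M/3)/2 = -7/2 - 20*√M/3)
√(j(-428) + 301809) = √((-7/2 - 40*I*√107/3) + 301809) = √(603611/2 - 40*I*√107/3)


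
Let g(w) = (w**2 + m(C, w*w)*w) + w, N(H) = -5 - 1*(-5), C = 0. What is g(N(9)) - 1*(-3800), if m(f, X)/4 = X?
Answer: 3800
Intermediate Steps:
m(f, X) = 4*X
N(H) = 0 (N(H) = -5 + 5 = 0)
g(w) = w + w**2 + 4*w**3 (g(w) = (w**2 + (4*(w*w))*w) + w = (w**2 + (4*w**2)*w) + w = (w**2 + 4*w**3) + w = w + w**2 + 4*w**3)
g(N(9)) - 1*(-3800) = 0*(1 + 0 + 4*0**2) - 1*(-3800) = 0*(1 + 0 + 4*0) + 3800 = 0*(1 + 0 + 0) + 3800 = 0*1 + 3800 = 0 + 3800 = 3800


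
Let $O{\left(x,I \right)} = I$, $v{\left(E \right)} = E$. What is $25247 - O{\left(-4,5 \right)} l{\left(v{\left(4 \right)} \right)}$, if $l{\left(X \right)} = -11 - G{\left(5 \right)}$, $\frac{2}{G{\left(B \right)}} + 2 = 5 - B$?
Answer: $25297$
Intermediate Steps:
$G{\left(B \right)} = \frac{2}{3 - B}$ ($G{\left(B \right)} = \frac{2}{-2 - \left(-5 + B\right)} = \frac{2}{3 - B}$)
$l{\left(X \right)} = -10$ ($l{\left(X \right)} = -11 - - \frac{2}{-3 + 5} = -11 - - \frac{2}{2} = -11 - \left(-2\right) \frac{1}{2} = -11 - -1 = -11 + 1 = -10$)
$25247 - O{\left(-4,5 \right)} l{\left(v{\left(4 \right)} \right)} = 25247 - 5 \left(-10\right) = 25247 - -50 = 25247 + 50 = 25297$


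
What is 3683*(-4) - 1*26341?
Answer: -41073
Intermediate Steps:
3683*(-4) - 1*26341 = -14732 - 26341 = -41073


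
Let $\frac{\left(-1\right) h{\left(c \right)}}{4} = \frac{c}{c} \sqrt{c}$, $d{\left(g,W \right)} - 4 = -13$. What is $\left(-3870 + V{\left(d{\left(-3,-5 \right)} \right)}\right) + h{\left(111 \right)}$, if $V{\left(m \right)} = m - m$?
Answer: $-3870 - 4 \sqrt{111} \approx -3912.1$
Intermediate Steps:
$d{\left(g,W \right)} = -9$ ($d{\left(g,W \right)} = 4 - 13 = -9$)
$h{\left(c \right)} = - 4 \sqrt{c}$ ($h{\left(c \right)} = - 4 \frac{c}{c} \sqrt{c} = - 4 \cdot 1 \sqrt{c} = - 4 \sqrt{c}$)
$V{\left(m \right)} = 0$
$\left(-3870 + V{\left(d{\left(-3,-5 \right)} \right)}\right) + h{\left(111 \right)} = \left(-3870 + 0\right) - 4 \sqrt{111} = -3870 - 4 \sqrt{111}$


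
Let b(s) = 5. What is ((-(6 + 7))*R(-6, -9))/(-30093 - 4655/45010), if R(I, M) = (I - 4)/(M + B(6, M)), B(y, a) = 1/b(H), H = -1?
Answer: 208975/425697041 ≈ 0.00049090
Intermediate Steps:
B(y, a) = ⅕ (B(y, a) = 1/5 = ⅕)
R(I, M) = (-4 + I)/(⅕ + M) (R(I, M) = (I - 4)/(M + ⅕) = (-4 + I)/(⅕ + M))
((-(6 + 7))*R(-6, -9))/(-30093 - 4655/45010) = ((-(6 + 7))*(5*(-4 - 6)/(1 + 5*(-9))))/(-30093 - 4655/45010) = ((-1*13)*(5*(-10)/(1 - 45)))/(-30093 - 4655/45010) = (-65*(-10)/(-44))/(-30093 - 1*133/1286) = (-65*(-1)*(-10)/44)/(-30093 - 133/1286) = (-13*25/22)/(-38699731/1286) = -325/22*(-1286/38699731) = 208975/425697041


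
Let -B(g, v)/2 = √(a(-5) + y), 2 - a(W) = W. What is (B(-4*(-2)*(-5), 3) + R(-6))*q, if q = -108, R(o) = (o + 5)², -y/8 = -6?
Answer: -108 + 216*√55 ≈ 1493.9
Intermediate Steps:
a(W) = 2 - W
y = 48 (y = -8*(-6) = 48)
R(o) = (5 + o)²
B(g, v) = -2*√55 (B(g, v) = -2*√((2 - 1*(-5)) + 48) = -2*√((2 + 5) + 48) = -2*√(7 + 48) = -2*√55)
(B(-4*(-2)*(-5), 3) + R(-6))*q = (-2*√55 + (5 - 6)²)*(-108) = (-2*√55 + (-1)²)*(-108) = (-2*√55 + 1)*(-108) = (1 - 2*√55)*(-108) = -108 + 216*√55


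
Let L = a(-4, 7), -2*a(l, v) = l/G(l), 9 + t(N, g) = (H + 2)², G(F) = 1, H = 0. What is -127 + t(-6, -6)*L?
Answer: -137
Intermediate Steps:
t(N, g) = -5 (t(N, g) = -9 + (0 + 2)² = -9 + 2² = -9 + 4 = -5)
a(l, v) = -l/2 (a(l, v) = -l/(2*1) = -l/2)
L = 2 (L = -½*(-4) = 2)
-127 + t(-6, -6)*L = -127 - 5*2 = -127 - 10 = -137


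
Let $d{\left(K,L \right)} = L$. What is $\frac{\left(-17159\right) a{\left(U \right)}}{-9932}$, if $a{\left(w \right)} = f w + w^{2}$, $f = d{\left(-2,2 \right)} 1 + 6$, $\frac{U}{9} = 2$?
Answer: $\frac{154431}{191} \approx 808.54$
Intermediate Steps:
$U = 18$ ($U = 9 \cdot 2 = 18$)
$f = 8$ ($f = 2 \cdot 1 + 6 = 2 + 6 = 8$)
$a{\left(w \right)} = w^{2} + 8 w$ ($a{\left(w \right)} = 8 w + w^{2} = w^{2} + 8 w$)
$\frac{\left(-17159\right) a{\left(U \right)}}{-9932} = \frac{\left(-17159\right) 18 \left(8 + 18\right)}{-9932} = - 17159 \cdot 18 \cdot 26 \left(- \frac{1}{9932}\right) = \left(-17159\right) 468 \left(- \frac{1}{9932}\right) = \left(-8030412\right) \left(- \frac{1}{9932}\right) = \frac{154431}{191}$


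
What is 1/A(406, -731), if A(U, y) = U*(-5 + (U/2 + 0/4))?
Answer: 1/80388 ≈ 1.2440e-5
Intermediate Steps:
A(U, y) = U*(-5 + U/2) (A(U, y) = U*(-5 + (U*(1/2) + 0*(1/4))) = U*(-5 + (U/2 + 0)) = U*(-5 + U/2))
1/A(406, -731) = 1/((1/2)*406*(-10 + 406)) = 1/((1/2)*406*396) = 1/80388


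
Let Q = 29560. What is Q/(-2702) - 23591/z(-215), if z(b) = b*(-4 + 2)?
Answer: -38226841/580930 ≈ -65.803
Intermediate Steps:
z(b) = -2*b (z(b) = b*(-2) = -2*b)
Q/(-2702) - 23591/z(-215) = 29560/(-2702) - 23591/((-2*(-215))) = 29560*(-1/2702) - 23591/430 = -14780/1351 - 23591*1/430 = -14780/1351 - 23591/430 = -38226841/580930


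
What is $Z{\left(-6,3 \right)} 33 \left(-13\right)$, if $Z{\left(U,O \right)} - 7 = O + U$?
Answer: $-1716$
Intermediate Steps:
$Z{\left(U,O \right)} = 7 + O + U$ ($Z{\left(U,O \right)} = 7 + \left(O + U\right) = 7 + O + U$)
$Z{\left(-6,3 \right)} 33 \left(-13\right) = \left(7 + 3 - 6\right) 33 \left(-13\right) = 4 \cdot 33 \left(-13\right) = 132 \left(-13\right) = -1716$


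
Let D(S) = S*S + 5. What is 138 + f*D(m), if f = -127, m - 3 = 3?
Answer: -5069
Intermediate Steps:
m = 6 (m = 3 + 3 = 6)
D(S) = 5 + S² (D(S) = S² + 5 = 5 + S²)
138 + f*D(m) = 138 - 127*(5 + 6²) = 138 - 127*(5 + 36) = 138 - 127*41 = 138 - 5207 = -5069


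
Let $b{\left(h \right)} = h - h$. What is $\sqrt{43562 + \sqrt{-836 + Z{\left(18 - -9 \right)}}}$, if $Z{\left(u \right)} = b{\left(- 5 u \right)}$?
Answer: $\sqrt{43562 + 2 i \sqrt{209}} \approx 208.72 + 0.0693 i$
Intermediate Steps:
$b{\left(h \right)} = 0$
$Z{\left(u \right)} = 0$
$\sqrt{43562 + \sqrt{-836 + Z{\left(18 - -9 \right)}}} = \sqrt{43562 + \sqrt{-836 + 0}} = \sqrt{43562 + \sqrt{-836}} = \sqrt{43562 + 2 i \sqrt{209}}$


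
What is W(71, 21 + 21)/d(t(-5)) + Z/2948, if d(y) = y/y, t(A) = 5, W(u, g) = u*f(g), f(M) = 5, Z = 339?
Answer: 1046879/2948 ≈ 355.12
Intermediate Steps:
W(u, g) = 5*u (W(u, g) = u*5 = 5*u)
d(y) = 1
W(71, 21 + 21)/d(t(-5)) + Z/2948 = (5*71)/1 + 339/2948 = 355*1 + 339*(1/2948) = 355 + 339/2948 = 1046879/2948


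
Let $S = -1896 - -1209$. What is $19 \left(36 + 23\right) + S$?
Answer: $434$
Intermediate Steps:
$S = -687$ ($S = -1896 + 1209 = -687$)
$19 \left(36 + 23\right) + S = 19 \left(36 + 23\right) - 687 = 19 \cdot 59 - 687 = 1121 - 687 = 434$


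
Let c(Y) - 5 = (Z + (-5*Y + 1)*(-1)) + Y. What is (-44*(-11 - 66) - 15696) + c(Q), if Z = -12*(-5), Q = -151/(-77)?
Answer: -941882/77 ≈ -12232.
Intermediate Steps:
Q = 151/77 (Q = -151*(-1/77) = 151/77 ≈ 1.9610)
Z = 60
c(Y) = 64 + 6*Y (c(Y) = 5 + ((60 + (-5*Y + 1)*(-1)) + Y) = 5 + ((60 + (1 - 5*Y)*(-1)) + Y) = 5 + ((60 + (-1 + 5*Y)) + Y) = 5 + ((59 + 5*Y) + Y) = 5 + (59 + 6*Y) = 64 + 6*Y)
(-44*(-11 - 66) - 15696) + c(Q) = (-44*(-11 - 66) - 15696) + (64 + 6*(151/77)) = (-44*(-77) - 15696) + (64 + 906/77) = (3388 - 15696) + 5834/77 = -12308 + 5834/77 = -941882/77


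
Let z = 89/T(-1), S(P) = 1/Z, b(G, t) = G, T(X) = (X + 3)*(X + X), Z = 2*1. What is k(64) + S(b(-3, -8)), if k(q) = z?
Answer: -87/4 ≈ -21.750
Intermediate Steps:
Z = 2
T(X) = 2*X*(3 + X) (T(X) = (3 + X)*(2*X) = 2*X*(3 + X))
S(P) = 1/2
z = -89/4 (z = 89/((2*(-1)*(3 - 1))) = 89/((2*(-1)*2)) = 89/(-4) = 89*(-1/4) = -89/4 ≈ -22.250)
k(q) = -89/4
k(64) + S(b(-3, -8)) = -89/4 + 1/2 = -87/4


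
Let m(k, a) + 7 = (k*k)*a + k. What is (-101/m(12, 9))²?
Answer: 10201/1692601 ≈ 0.0060268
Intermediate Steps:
m(k, a) = -7 + k + a*k² (m(k, a) = -7 + ((k*k)*a + k) = -7 + (k²*a + k) = -7 + (a*k² + k) = -7 + (k + a*k²) = -7 + k + a*k²)
(-101/m(12, 9))² = (-101/(-7 + 12 + 9*12²))² = (-101/(-7 + 12 + 9*144))² = (-101/(-7 + 12 + 1296))² = (-101/1301)² = 10201/1692601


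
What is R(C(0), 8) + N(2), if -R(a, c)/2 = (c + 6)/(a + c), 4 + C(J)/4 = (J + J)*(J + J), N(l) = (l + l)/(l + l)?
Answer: 9/2 ≈ 4.5000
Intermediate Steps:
N(l) = 1 (N(l) = (2*l)/((2*l)) = (2*l)*(1/(2*l)) = 1)
C(J) = -16 + 16*J**2 (C(J) = -16 + 4*((J + J)*(J + J)) = -16 + 4*((2*J)*(2*J)) = -16 + 4*(4*J**2) = -16 + 16*J**2)
R(a, c) = -2*(6 + c)/(a + c) (R(a, c) = -2*(c + 6)/(a + c) = -2*(6 + c)/(a + c))
R(C(0), 8) + N(2) = 2*(-6 - 1*8)/((-16 + 16*0**2) + 8) + 1 = 2*(-6 - 8)/((-16 + 16*0) + 8) + 1 = 2*(-14)/((-16 + 0) + 8) + 1 = 2*(-14)/(-16 + 8) + 1 = 2*(-14)/(-8) + 1 = 2*(-1/8)*(-14) + 1 = 7/2 + 1 = 9/2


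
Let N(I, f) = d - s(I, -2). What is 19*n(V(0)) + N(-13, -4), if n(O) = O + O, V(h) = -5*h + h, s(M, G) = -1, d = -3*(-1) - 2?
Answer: 2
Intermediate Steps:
d = 1 (d = 3 - 2 = 1)
N(I, f) = 2 (N(I, f) = 1 - 1*(-1) = 1 + 1 = 2)
V(h) = -4*h
n(O) = 2*O
19*n(V(0)) + N(-13, -4) = 19*(2*(-4*0)) + 2 = 19*(2*0) + 2 = 19*0 + 2 = 0 + 2 = 2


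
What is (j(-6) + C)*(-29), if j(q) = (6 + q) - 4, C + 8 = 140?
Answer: -3712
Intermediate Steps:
C = 132 (C = -8 + 140 = 132)
j(q) = 2 + q
(j(-6) + C)*(-29) = ((2 - 6) + 132)*(-29) = (-4 + 132)*(-29) = 128*(-29) = -3712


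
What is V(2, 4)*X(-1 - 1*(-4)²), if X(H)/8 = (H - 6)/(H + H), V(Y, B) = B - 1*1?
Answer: 276/17 ≈ 16.235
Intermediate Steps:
V(Y, B) = -1 + B (V(Y, B) = B - 1 = -1 + B)
X(H) = 4*(-6 + H)/H (X(H) = 8*((H - 6)/(H + H)) = 8*((-6 + H)/((2*H))) = 8*((-6 + H)*(1/(2*H))) = 8*((-6 + H)/(2*H)) = 4*(-6 + H)/H)
V(2, 4)*X(-1 - 1*(-4)²) = (-1 + 4)*(4 - 24/(-1 - 1*(-4)²)) = 3*(4 - 24/(-1 - 1*16)) = 3*(4 - 24/(-1 - 16)) = 3*(4 - 24/(-17)) = 3*(4 - 24*(-1/17)) = 3*(4 + 24/17) = 3*(92/17) = 276/17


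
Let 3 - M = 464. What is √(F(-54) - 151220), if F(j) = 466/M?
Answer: I*√32137640446/461 ≈ 388.87*I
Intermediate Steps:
M = -461 (M = 3 - 1*464 = 3 - 464 = -461)
F(j) = -466/461 (F(j) = 466/(-461) = 466*(-1/461) = -466/461)
√(F(-54) - 151220) = √(-466/461 - 151220) = √(-69712886/461) = I*√32137640446/461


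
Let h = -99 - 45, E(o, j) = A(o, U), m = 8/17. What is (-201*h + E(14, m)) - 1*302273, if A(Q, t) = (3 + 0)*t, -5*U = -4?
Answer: -1366633/5 ≈ -2.7333e+5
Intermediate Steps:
m = 8/17 (m = 8*(1/17) = 8/17 ≈ 0.47059)
U = 4/5 (U = -1/5*(-4) = 4/5 ≈ 0.80000)
A(Q, t) = 3*t
E(o, j) = 12/5 (E(o, j) = 3*(4/5) = 12/5)
h = -144
(-201*h + E(14, m)) - 1*302273 = (-201*(-144) + 12/5) - 1*302273 = (28944 + 12/5) - 302273 = 144732/5 - 302273 = -1366633/5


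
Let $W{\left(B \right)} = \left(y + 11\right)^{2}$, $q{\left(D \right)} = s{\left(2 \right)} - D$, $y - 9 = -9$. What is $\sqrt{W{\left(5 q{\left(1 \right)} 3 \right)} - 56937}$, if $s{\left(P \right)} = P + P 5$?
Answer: $4 i \sqrt{3551} \approx 238.36 i$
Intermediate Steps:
$s{\left(P \right)} = 6 P$ ($s{\left(P \right)} = P + 5 P = 6 P$)
$y = 0$ ($y = 9 - 9 = 0$)
$q{\left(D \right)} = 12 - D$ ($q{\left(D \right)} = 6 \cdot 2 - D = 12 - D$)
$W{\left(B \right)} = 121$ ($W{\left(B \right)} = \left(0 + 11\right)^{2} = 11^{2} = 121$)
$\sqrt{W{\left(5 q{\left(1 \right)} 3 \right)} - 56937} = \sqrt{121 - 56937} = \sqrt{-56816} = 4 i \sqrt{3551}$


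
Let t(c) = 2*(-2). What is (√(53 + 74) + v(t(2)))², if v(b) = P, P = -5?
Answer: (5 - √127)² ≈ 39.306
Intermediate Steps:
t(c) = -4
v(b) = -5
(√(53 + 74) + v(t(2)))² = (√(53 + 74) - 5)² = (√127 - 5)² = (-5 + √127)²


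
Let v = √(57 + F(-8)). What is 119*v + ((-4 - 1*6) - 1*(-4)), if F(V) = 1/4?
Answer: -6 + 119*√229/2 ≈ 894.40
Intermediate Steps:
F(V) = ¼
v = √229/2 (v = √(57 + ¼) = √(229/4) = √229/2 ≈ 7.5664)
119*v + ((-4 - 1*6) - 1*(-4)) = 119*(√229/2) + ((-4 - 1*6) - 1*(-4)) = 119*√229/2 + ((-4 - 6) + 4) = 119*√229/2 + (-10 + 4) = 119*√229/2 - 6 = -6 + 119*√229/2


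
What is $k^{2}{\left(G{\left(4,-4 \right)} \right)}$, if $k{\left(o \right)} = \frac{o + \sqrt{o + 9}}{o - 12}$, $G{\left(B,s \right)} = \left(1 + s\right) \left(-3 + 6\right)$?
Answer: $\frac{9}{49} \approx 0.18367$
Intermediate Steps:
$G{\left(B,s \right)} = 3 + 3 s$ ($G{\left(B,s \right)} = \left(1 + s\right) 3 = 3 + 3 s$)
$k{\left(o \right)} = \frac{o + \sqrt{9 + o}}{-12 + o}$
$k^{2}{\left(G{\left(4,-4 \right)} \right)} = \left(\frac{\left(3 + 3 \left(-4\right)\right) + \sqrt{9 + \left(3 + 3 \left(-4\right)\right)}}{-12 + \left(3 + 3 \left(-4\right)\right)}\right)^{2} = \left(\frac{\left(3 - 12\right) + \sqrt{9 + \left(3 - 12\right)}}{-12 + \left(3 - 12\right)}\right)^{2} = \left(\frac{-9 + \sqrt{9 - 9}}{-12 - 9}\right)^{2} = \left(\frac{-9 + \sqrt{0}}{-21}\right)^{2} = \left(- \frac{-9 + 0}{21}\right)^{2} = \left(\left(- \frac{1}{21}\right) \left(-9\right)\right)^{2} = \left(\frac{3}{7}\right)^{2} = \frac{9}{49}$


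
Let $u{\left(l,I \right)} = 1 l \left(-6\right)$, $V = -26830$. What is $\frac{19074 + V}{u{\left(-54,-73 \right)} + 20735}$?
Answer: $- \frac{7756}{21059} \approx -0.3683$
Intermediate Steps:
$u{\left(l,I \right)} = - 6 l$ ($u{\left(l,I \right)} = l \left(-6\right) = - 6 l$)
$\frac{19074 + V}{u{\left(-54,-73 \right)} + 20735} = \frac{19074 - 26830}{\left(-6\right) \left(-54\right) + 20735} = - \frac{7756}{324 + 20735} = - \frac{7756}{21059}$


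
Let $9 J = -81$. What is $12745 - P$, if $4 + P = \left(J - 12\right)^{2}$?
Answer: $12308$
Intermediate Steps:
$J = -9$ ($J = \frac{1}{9} \left(-81\right) = -9$)
$P = 437$ ($P = -4 + \left(-9 - 12\right)^{2} = -4 + \left(-21\right)^{2} = -4 + 441 = 437$)
$12745 - P = 12745 - 437 = 12308$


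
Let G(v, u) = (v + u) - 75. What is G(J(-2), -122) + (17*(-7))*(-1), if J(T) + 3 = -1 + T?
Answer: -84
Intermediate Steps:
J(T) = -4 + T (J(T) = -3 + (-1 + T) = -4 + T)
G(v, u) = -75 + u + v (G(v, u) = (u + v) - 75 = -75 + u + v)
G(J(-2), -122) + (17*(-7))*(-1) = (-75 - 122 + (-4 - 2)) + (17*(-7))*(-1) = (-75 - 122 - 6) - 119*(-1) = -203 + 119 = -84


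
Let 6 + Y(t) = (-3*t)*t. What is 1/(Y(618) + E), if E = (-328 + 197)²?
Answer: -1/1128617 ≈ -8.8604e-7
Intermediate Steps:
Y(t) = -6 - 3*t² (Y(t) = -6 + (-3*t)*t = -6 - 3*t²)
E = 17161 (E = (-131)² = 17161)
1/(Y(618) + E) = 1/((-6 - 3*618²) + 17161) = 1/((-6 - 3*381924) + 17161) = 1/((-6 - 1145772) + 17161) = 1/(-1145778 + 17161) = 1/(-1128617) = -1/1128617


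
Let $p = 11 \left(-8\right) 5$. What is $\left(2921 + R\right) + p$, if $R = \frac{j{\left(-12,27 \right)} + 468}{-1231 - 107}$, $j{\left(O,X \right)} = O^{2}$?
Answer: $\frac{553161}{223} \approx 2480.5$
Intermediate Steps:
$p = -440$ ($p = \left(-88\right) 5 = -440$)
$R = - \frac{102}{223}$ ($R = \frac{\left(-12\right)^{2} + 468}{-1231 - 107} = \frac{144 + 468}{-1338} = 612 \left(- \frac{1}{1338}\right) = - \frac{102}{223} \approx -0.4574$)
$\left(2921 + R\right) + p = \left(2921 - \frac{102}{223}\right) - 440 = \frac{651281}{223} - 440 = \frac{553161}{223}$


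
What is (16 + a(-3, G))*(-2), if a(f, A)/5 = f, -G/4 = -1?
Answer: -2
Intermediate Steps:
G = 4 (G = -4*(-1) = 4)
a(f, A) = 5*f
(16 + a(-3, G))*(-2) = (16 + 5*(-3))*(-2) = (16 - 15)*(-2) = 1*(-2) = -2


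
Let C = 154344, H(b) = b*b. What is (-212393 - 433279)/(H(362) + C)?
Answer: -161418/71347 ≈ -2.2624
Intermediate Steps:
H(b) = b²
(-212393 - 433279)/(H(362) + C) = (-212393 - 433279)/(362² + 154344) = -645672/(131044 + 154344) = -645672/285388 = -645672*1/285388 = -161418/71347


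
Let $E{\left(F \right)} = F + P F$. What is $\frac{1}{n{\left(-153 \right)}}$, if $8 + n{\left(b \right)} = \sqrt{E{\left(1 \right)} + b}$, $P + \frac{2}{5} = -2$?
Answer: $- \frac{10}{273} - \frac{i \sqrt{965}}{546} \approx -0.03663 - 0.056895 i$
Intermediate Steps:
$P = - \frac{12}{5}$ ($P = - \frac{2}{5} - 2 = - \frac{12}{5} \approx -2.4$)
$E{\left(F \right)} = - \frac{7 F}{5}$ ($E{\left(F \right)} = F - \frac{12 F}{5} = - \frac{7 F}{5}$)
$n{\left(b \right)} = -8 + \sqrt{- \frac{7}{5} + b}$ ($n{\left(b \right)} = -8 + \sqrt{\left(- \frac{7}{5}\right) 1 + b} = -8 + \sqrt{- \frac{7}{5} + b}$)
$\frac{1}{n{\left(-153 \right)}} = \frac{1}{-8 + \frac{\sqrt{-35 + 25 \left(-153\right)}}{5}} = \frac{1}{-8 + \frac{\sqrt{-35 - 3825}}{5}} = \frac{1}{-8 + \frac{\sqrt{-3860}}{5}} = \frac{1}{-8 + \frac{2 i \sqrt{965}}{5}}$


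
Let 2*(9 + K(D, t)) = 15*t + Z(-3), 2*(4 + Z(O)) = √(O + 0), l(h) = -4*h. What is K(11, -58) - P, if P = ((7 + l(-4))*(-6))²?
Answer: -19490 + I*√3/4 ≈ -19490.0 + 0.43301*I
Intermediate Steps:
Z(O) = -4 + √O/2 (Z(O) = -4 + √(O + 0)/2 = -4 + √O/2)
K(D, t) = -11 + 15*t/2 + I*√3/4 (K(D, t) = -9 + (15*t + (-4 + √(-3)/2))/2 = -9 + (15*t + (-4 + (I*√3)/2))/2 = -9 + (15*t + (-4 + I*√3/2))/2 = -9 + (-4 + 15*t + I*√3/2)/2 = -9 + (-2 + 15*t/2 + I*√3/4) = -11 + 15*t/2 + I*√3/4)
P = 19044 (P = ((7 - 4*(-4))*(-6))² = ((7 + 16)*(-6))² = (23*(-6))² = (-138)² = 19044)
K(11, -58) - P = (-11 + (15/2)*(-58) + I*√3/4) - 1*19044 = (-11 - 435 + I*√3/4) - 19044 = (-446 + I*√3/4) - 19044 = -19490 + I*√3/4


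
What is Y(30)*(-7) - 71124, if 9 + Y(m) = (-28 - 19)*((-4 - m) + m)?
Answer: -72377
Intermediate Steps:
Y(m) = 179 (Y(m) = -9 + (-28 - 19)*((-4 - m) + m) = -9 - 47*(-4) = -9 + 188 = 179)
Y(30)*(-7) - 71124 = 179*(-7) - 71124 = -1253 - 71124 = -72377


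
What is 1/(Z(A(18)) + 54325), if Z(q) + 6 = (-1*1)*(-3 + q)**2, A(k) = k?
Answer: 1/54094 ≈ 1.8486e-5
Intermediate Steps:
Z(q) = -6 - (-3 + q)**2 (Z(q) = -6 + (-1*1)*(-3 + q)**2 = -6 - (-3 + q)**2)
1/(Z(A(18)) + 54325) = 1/((-6 - (-3 + 18)**2) + 54325) = 1/((-6 - 1*15**2) + 54325) = 1/((-6 - 1*225) + 54325) = 1/((-6 - 225) + 54325) = 1/(-231 + 54325) = 1/54094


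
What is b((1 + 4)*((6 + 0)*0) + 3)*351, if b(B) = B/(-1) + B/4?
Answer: -3159/4 ≈ -789.75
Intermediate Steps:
b(B) = -3*B/4 (b(B) = B*(-1) + B*(¼) = -B + B/4 = -3*B/4)
b((1 + 4)*((6 + 0)*0) + 3)*351 = -3*((1 + 4)*((6 + 0)*0) + 3)/4*351 = -3*(5*(6*0) + 3)/4*351 = -3*(5*0 + 3)/4*351 = -3*(0 + 3)/4*351 = -¾*3*351 = -9/4*351 = -3159/4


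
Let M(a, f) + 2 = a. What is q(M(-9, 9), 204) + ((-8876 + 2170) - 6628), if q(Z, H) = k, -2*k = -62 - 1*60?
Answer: -13273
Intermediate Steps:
k = 61 (k = -(-62 - 1*60)/2 = -(-62 - 60)/2 = -½*(-122) = 61)
M(a, f) = -2 + a
q(Z, H) = 61
q(M(-9, 9), 204) + ((-8876 + 2170) - 6628) = 61 + ((-8876 + 2170) - 6628) = 61 + (-6706 - 6628) = 61 - 13334 = -13273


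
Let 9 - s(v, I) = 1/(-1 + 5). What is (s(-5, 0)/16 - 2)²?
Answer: 8649/4096 ≈ 2.1116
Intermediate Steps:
s(v, I) = 35/4 (s(v, I) = 9 - 1/(-1 + 5) = 9 - 1/4 = 9 - 1*¼ = 9 - ¼ = 35/4)
(s(-5, 0)/16 - 2)² = ((35/4)/16 - 2)² = ((35/4)*(1/16) - 2)² = (35/64 - 2)² = (-93/64)² = 8649/4096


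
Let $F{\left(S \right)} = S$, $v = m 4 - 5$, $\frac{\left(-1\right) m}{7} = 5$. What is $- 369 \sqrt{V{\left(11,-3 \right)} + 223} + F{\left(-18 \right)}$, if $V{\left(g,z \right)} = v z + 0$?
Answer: $-18 - 369 \sqrt{658} \approx -9483.4$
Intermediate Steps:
$m = -35$ ($m = \left(-7\right) 5 = -35$)
$v = -145$ ($v = \left(-35\right) 4 - 5 = -140 - 5 = -145$)
$V{\left(g,z \right)} = - 145 z$ ($V{\left(g,z \right)} = - 145 z + 0 = - 145 z$)
$- 369 \sqrt{V{\left(11,-3 \right)} + 223} + F{\left(-18 \right)} = - 369 \sqrt{\left(-145\right) \left(-3\right) + 223} - 18 = - 369 \sqrt{435 + 223} - 18 = - 369 \sqrt{658} - 18 = -18 - 369 \sqrt{658}$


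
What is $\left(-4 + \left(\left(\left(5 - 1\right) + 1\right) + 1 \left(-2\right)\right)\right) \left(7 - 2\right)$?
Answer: $-5$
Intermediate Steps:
$\left(-4 + \left(\left(\left(5 - 1\right) + 1\right) + 1 \left(-2\right)\right)\right) \left(7 - 2\right) = \left(-4 + \left(\left(4 + 1\right) - 2\right)\right) \left(7 - 2\right) = \left(-4 + \left(5 - 2\right)\right) 5 = \left(-4 + 3\right) 5 = \left(-1\right) 5 = -5$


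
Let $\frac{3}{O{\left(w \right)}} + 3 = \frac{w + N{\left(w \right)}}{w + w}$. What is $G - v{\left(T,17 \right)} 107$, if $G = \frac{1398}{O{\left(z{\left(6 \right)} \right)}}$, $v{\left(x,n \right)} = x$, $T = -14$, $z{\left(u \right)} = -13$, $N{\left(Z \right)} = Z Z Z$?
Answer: $39710$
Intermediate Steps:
$N{\left(Z \right)} = Z^{3}$ ($N{\left(Z \right)} = Z^{2} Z = Z^{3}$)
$O{\left(w \right)} = \frac{3}{-3 + \frac{w + w^{3}}{2 w}}$ ($O{\left(w \right)} = \frac{3}{-3 + \frac{w + w^{3}}{w + w}} = \frac{3}{-3 + \frac{w + w^{3}}{2 w}}$)
$G = 38212$ ($G = \frac{1398}{6 \frac{1}{-5 + \left(-13\right)^{2}}} = \frac{1398}{6 \frac{1}{-5 + 169}} = \frac{1398}{6 \cdot \frac{1}{164}} = \frac{1398}{\frac{3}{82}} = 1398 \cdot \frac{82}{3} = 38212$)
$G - v{\left(T,17 \right)} 107 = 38212 - \left(-14\right) 107 = 38212 - -1498 = 38212 + 1498 = 39710$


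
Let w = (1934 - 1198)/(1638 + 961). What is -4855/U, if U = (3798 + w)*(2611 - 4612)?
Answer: 548615/858841206 ≈ 0.00063878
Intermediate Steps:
w = 32/113 (w = 736/2599 = 736*(1/2599) = 32/113 ≈ 0.28319)
U = -858841206/113 (U = (3798 + 32/113)*(2611 - 4612) = (429206/113)*(-2001) = -858841206/113 ≈ -7.6004e+6)
-4855/U = -4855/(-858841206/113) = -4855*(-113/858841206) = 548615/858841206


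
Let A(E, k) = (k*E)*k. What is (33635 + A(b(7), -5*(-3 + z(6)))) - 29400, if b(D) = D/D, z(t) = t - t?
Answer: 4460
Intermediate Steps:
z(t) = 0
b(D) = 1
A(E, k) = E*k² (A(E, k) = (E*k)*k = E*k²)
(33635 + A(b(7), -5*(-3 + z(6)))) - 29400 = (33635 + 1*(-5*(-3 + 0))²) - 29400 = (33635 + 1*(-5*(-3))²) - 29400 = (33635 + 1*15²) - 29400 = (33635 + 1*225) - 29400 = (33635 + 225) - 29400 = 33860 - 29400 = 4460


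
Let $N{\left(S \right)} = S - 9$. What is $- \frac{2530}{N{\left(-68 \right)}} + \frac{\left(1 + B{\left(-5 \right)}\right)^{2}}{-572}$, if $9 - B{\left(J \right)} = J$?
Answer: $\frac{129985}{4004} \approx 32.464$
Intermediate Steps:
$N{\left(S \right)} = -9 + S$
$B{\left(J \right)} = 9 - J$
$- \frac{2530}{N{\left(-68 \right)}} + \frac{\left(1 + B{\left(-5 \right)}\right)^{2}}{-572} = - \frac{2530}{-9 - 68} + \frac{\left(1 + \left(9 - -5\right)\right)^{2}}{-572} = - \frac{2530}{-77} + \left(1 + \left(9 + 5\right)\right)^{2} \left(- \frac{1}{572}\right) = \left(-2530\right) \left(- \frac{1}{77}\right) + \left(1 + 14\right)^{2} \left(- \frac{1}{572}\right) = \frac{230}{7} + 15^{2} \left(- \frac{1}{572}\right) = \frac{230}{7} + 225 \left(- \frac{1}{572}\right) = \frac{230}{7} - \frac{225}{572} = \frac{129985}{4004}$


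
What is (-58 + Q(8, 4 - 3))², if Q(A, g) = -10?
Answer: 4624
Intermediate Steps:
(-58 + Q(8, 4 - 3))² = (-58 - 10)² = (-68)² = 4624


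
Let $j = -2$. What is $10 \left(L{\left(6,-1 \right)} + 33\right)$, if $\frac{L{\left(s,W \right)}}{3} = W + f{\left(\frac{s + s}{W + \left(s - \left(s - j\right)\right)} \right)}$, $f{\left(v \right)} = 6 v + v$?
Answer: $-540$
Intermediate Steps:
$f{\left(v \right)} = 7 v$
$L{\left(s,W \right)} = 3 W + \frac{42 s}{-2 + W}$ ($L{\left(s,W \right)} = 3 \left(W + 7 \frac{s + s}{W + \left(s - \left(s - -2\right)\right)}\right) = 3 \left(W + 7 \frac{2 s}{W + \left(s - \left(s + 2\right)\right)}\right) = 3 \left(W + 7 \frac{2 s}{W + \left(s - \left(2 + s\right)\right)}\right) = 3 \left(W + 7 \frac{2 s}{W - 2}\right) = 3 \left(W + 7 \frac{2 s}{-2 + W}\right) = 3 \left(W + \frac{14 s}{-2 + W}\right) = 3 W + \frac{42 s}{-2 + W}$)
$10 \left(L{\left(6,-1 \right)} + 33\right) = 10 \left(\frac{3 \left(14 \cdot 6 - \left(-2 - 1\right)\right)}{-2 - 1} + 33\right) = 10 \left(\frac{3 \left(84 - -3\right)}{-3} + 33\right) = 10 \left(3 \left(- \frac{1}{3}\right) \left(84 + 3\right) + 33\right) = 10 \left(3 \left(- \frac{1}{3}\right) 87 + 33\right) = 10 \left(-87 + 33\right) = 10 \left(-54\right) = -540$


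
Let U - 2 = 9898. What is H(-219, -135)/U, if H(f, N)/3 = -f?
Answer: 73/1100 ≈ 0.066364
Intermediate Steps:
H(f, N) = -3*f (H(f, N) = 3*(-f) = -3*f)
U = 9900 (U = 2 + 9898 = 9900)
H(-219, -135)/U = -3*(-219)/9900 = 657*(1/9900) = 73/1100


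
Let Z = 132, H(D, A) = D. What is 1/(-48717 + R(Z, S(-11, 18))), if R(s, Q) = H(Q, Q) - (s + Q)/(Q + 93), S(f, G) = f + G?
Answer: -100/4871139 ≈ -2.0529e-5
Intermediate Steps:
S(f, G) = G + f
R(s, Q) = Q - (Q + s)/(93 + Q) (R(s, Q) = Q - (s + Q)/(Q + 93) = Q - (Q + s)/(93 + Q))
1/(-48717 + R(Z, S(-11, 18))) = 1/(-48717 + ((18 - 11)**2 - 1*132 + 92*(18 - 11))/(93 + (18 - 11))) = 1/(-48717 + (7**2 - 132 + 92*7)/(93 + 7)) = 1/(-48717 + (49 - 132 + 644)/100) = 1/(-48717 + (1/100)*561) = 1/(-48717 + 561/100) = 1/(-4871139/100) = -100/4871139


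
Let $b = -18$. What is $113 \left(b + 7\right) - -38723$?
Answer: $37480$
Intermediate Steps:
$113 \left(b + 7\right) - -38723 = 113 \left(-18 + 7\right) - -38723 = 113 \left(-11\right) + 38723 = -1243 + 38723 = 37480$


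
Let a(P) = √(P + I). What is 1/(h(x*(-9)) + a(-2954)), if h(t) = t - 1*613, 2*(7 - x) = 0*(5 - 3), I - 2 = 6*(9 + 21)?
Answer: -169/114937 - 3*I*√77/229874 ≈ -0.0014704 - 0.00011452*I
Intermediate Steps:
I = 182 (I = 2 + 6*(9 + 21) = 2 + 6*30 = 2 + 180 = 182)
x = 7 (x = 7 - 0*(5 - 3) = 7 - 0*2 = 7 - ½*0 = 7 + 0 = 7)
a(P) = √(182 + P) (a(P) = √(P + 182) = √(182 + P))
h(t) = -613 + t (h(t) = t - 613 = -613 + t)
1/(h(x*(-9)) + a(-2954)) = 1/((-613 + 7*(-9)) + √(182 - 2954)) = 1/((-613 - 63) + √(-2772)) = 1/(-676 + 6*I*√77)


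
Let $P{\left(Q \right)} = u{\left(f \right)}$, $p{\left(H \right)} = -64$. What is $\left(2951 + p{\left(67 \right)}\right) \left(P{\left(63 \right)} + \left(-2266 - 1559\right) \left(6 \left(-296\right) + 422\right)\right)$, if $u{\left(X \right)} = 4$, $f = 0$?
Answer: $14951928898$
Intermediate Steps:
$P{\left(Q \right)} = 4$
$\left(2951 + p{\left(67 \right)}\right) \left(P{\left(63 \right)} + \left(-2266 - 1559\right) \left(6 \left(-296\right) + 422\right)\right) = \left(2951 - 64\right) \left(4 + \left(-2266 - 1559\right) \left(6 \left(-296\right) + 422\right)\right) = 2887 \left(4 - 3825 \left(-1776 + 422\right)\right) = 2887 \left(4 - -5179050\right) = 2887 \left(4 + 5179050\right) = 2887 \cdot 5179054 = 14951928898$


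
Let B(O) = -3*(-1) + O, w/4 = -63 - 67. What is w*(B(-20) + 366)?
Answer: -181480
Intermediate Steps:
w = -520 (w = 4*(-63 - 67) = 4*(-130) = -520)
B(O) = 3 + O
w*(B(-20) + 366) = -520*((3 - 20) + 366) = -520*(-17 + 366) = -520*349 = -181480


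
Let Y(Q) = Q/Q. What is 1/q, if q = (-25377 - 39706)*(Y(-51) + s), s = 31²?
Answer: -1/62609846 ≈ -1.5972e-8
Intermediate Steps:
Y(Q) = 1
s = 961
q = -62609846 (q = (-25377 - 39706)*(1 + 961) = -65083*962 = -62609846)
1/q = 1/(-62609846) = -1/62609846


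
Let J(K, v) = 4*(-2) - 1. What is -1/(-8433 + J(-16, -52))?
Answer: 1/8442 ≈ 0.00011846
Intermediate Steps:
J(K, v) = -9 (J(K, v) = -8 - 1 = -9)
-1/(-8433 + J(-16, -52)) = -1/(-8433 - 9) = -1/(-8442) = -1*(-1/8442) = 1/8442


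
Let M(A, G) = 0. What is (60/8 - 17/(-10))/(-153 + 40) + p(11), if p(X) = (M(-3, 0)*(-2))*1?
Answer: -46/565 ≈ -0.081416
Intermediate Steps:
p(X) = 0 (p(X) = (0*(-2))*1 = 0*1 = 0)
(60/8 - 17/(-10))/(-153 + 40) + p(11) = (60/8 - 17/(-10))/(-153 + 40) + 0 = (60*(1/8) - 17*(-1/10))/(-113) + 0 = (15/2 + 17/10)*(-1/113) + 0 = (46/5)*(-1/113) + 0 = -46/565 + 0 = -46/565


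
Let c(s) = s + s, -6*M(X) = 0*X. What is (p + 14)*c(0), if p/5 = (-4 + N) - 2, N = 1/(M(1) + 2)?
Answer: 0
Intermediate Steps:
M(X) = 0 (M(X) = -0*X = -⅙*0 = 0)
c(s) = 2*s
N = ½ (N = 1/(0 + 2) = 1/2 = ½ ≈ 0.50000)
p = -55/2 (p = 5*((-4 + ½) - 2) = 5*(-7/2 - 2) = 5*(-11/2) = -55/2 ≈ -27.500)
(p + 14)*c(0) = (-55/2 + 14)*(2*0) = -27/2*0 = 0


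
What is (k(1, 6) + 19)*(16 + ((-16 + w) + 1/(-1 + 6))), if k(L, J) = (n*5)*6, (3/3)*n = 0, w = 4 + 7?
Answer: 1064/5 ≈ 212.80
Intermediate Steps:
w = 11
n = 0
k(L, J) = 0 (k(L, J) = (0*5)*6 = 0*6 = 0)
(k(1, 6) + 19)*(16 + ((-16 + w) + 1/(-1 + 6))) = (0 + 19)*(16 + ((-16 + 11) + 1/(-1 + 6))) = 19*(16 + (-5 + 1/5)) = 19*(16 + (-5 + ⅕)) = 19*(16 - 24/5) = 19*(56/5) = 1064/5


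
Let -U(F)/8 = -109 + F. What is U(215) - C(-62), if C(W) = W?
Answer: -786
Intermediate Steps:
U(F) = 872 - 8*F (U(F) = -8*(-109 + F) = 872 - 8*F)
U(215) - C(-62) = (872 - 8*215) - 1*(-62) = (872 - 1720) + 62 = -848 + 62 = -786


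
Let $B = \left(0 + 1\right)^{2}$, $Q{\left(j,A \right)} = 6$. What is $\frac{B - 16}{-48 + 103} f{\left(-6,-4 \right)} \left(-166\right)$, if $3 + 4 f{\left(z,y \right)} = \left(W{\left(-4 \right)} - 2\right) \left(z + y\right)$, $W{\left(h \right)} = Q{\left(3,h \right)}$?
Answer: $- \frac{10707}{22} \approx -486.68$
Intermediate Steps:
$W{\left(h \right)} = 6$
$B = 1$ ($B = 1^{2} = 1$)
$f{\left(z,y \right)} = - \frac{3}{4} + y + z$ ($f{\left(z,y \right)} = - \frac{3}{4} + \frac{\left(6 - 2\right) \left(z + y\right)}{4} = - \frac{3}{4} + \frac{4 \left(y + z\right)}{4} = - \frac{3}{4} + \frac{4 y + 4 z}{4} = - \frac{3}{4} + \left(y + z\right) = - \frac{3}{4} + y + z$)
$\frac{B - 16}{-48 + 103} f{\left(-6,-4 \right)} \left(-166\right) = \frac{1 - 16}{-48 + 103} \left(- \frac{3}{4} - 4 - 6\right) \left(-166\right) = - \frac{15}{55} \left(- \frac{43}{4}\right) \left(-166\right) = \left(-15\right) \frac{1}{55} \left(- \frac{43}{4}\right) \left(-166\right) = \left(- \frac{3}{11}\right) \left(- \frac{43}{4}\right) \left(-166\right) = \frac{129}{44} \left(-166\right) = - \frac{10707}{22}$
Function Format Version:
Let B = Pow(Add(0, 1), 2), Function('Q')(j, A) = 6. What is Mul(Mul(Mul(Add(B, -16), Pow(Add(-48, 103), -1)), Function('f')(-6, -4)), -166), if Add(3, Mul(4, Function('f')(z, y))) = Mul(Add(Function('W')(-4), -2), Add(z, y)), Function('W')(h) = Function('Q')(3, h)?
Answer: Rational(-10707, 22) ≈ -486.68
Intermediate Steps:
Function('W')(h) = 6
B = 1 (B = Pow(1, 2) = 1)
Function('f')(z, y) = Add(Rational(-3, 4), y, z) (Function('f')(z, y) = Add(Rational(-3, 4), Mul(Rational(1, 4), Mul(Add(6, -2), Add(z, y)))) = Add(Rational(-3, 4), Mul(Rational(1, 4), Mul(4, Add(y, z)))) = Add(Rational(-3, 4), Mul(Rational(1, 4), Add(Mul(4, y), Mul(4, z)))) = Add(Rational(-3, 4), Add(y, z)) = Add(Rational(-3, 4), y, z))
Mul(Mul(Mul(Add(B, -16), Pow(Add(-48, 103), -1)), Function('f')(-6, -4)), -166) = Mul(Mul(Mul(Add(1, -16), Pow(Add(-48, 103), -1)), Add(Rational(-3, 4), -4, -6)), -166) = Mul(Mul(Mul(-15, Pow(55, -1)), Rational(-43, 4)), -166) = Mul(Mul(Mul(-15, Rational(1, 55)), Rational(-43, 4)), -166) = Mul(Mul(Rational(-3, 11), Rational(-43, 4)), -166) = Mul(Rational(129, 44), -166) = Rational(-10707, 22)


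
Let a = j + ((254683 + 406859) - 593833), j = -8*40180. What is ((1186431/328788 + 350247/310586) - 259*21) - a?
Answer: 4225884222944243/17019491628 ≈ 2.4830e+5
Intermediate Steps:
j = -321440
a = -253731 (a = -321440 + ((254683 + 406859) - 593833) = -321440 + (661542 - 593833) = -321440 + 67709 = -253731)
((1186431/328788 + 350247/310586) - 259*21) - a = ((1186431/328788 + 350247/310586) - 259*21) - 1*(-253731) = ((1186431*(1/328788) + 350247*(1/310586)) - 1*5439) + 253731 = ((395477/109596 + 350247/310586) - 5439) + 253731 = (80607644867/17019491628 - 5439) + 253731 = -92488407319825/17019491628 + 253731 = 4225884222944243/17019491628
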